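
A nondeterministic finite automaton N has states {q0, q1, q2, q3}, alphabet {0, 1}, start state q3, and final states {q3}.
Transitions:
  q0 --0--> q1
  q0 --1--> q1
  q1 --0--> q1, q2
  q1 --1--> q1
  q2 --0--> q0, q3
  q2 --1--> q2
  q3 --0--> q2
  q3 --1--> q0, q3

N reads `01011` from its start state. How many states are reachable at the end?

3

Start: {q3}
read 0: {q2}
read 1: {q2}
read 0: {q0, q3}
read 1: {q0, q1, q3}
read 1: {q0, q1, q3}
Final reachable set {q0, q1, q3} has 3 states.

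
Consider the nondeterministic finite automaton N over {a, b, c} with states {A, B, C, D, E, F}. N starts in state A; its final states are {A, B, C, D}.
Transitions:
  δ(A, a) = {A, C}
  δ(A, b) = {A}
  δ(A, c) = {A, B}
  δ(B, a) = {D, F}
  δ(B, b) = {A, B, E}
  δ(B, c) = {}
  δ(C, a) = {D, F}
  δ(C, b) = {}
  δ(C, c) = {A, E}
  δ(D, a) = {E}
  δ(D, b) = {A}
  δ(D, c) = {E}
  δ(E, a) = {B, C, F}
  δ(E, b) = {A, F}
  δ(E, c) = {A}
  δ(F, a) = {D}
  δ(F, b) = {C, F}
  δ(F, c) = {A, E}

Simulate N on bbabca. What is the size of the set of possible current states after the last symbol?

Start: {A}
read b: {A}
read b: {A}
read a: {A, C}
read b: {A}
read c: {A, B}
read a: {A, C, D, F}
Final reachable set {A, C, D, F} has 4 states.

4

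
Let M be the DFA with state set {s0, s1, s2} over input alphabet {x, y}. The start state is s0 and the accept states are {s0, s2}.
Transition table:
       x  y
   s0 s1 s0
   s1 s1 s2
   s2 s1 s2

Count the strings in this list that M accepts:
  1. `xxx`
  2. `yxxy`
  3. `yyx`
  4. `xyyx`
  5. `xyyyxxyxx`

`xxx`: rejected
`yxxy`: accepted
`yyx`: rejected
`xyyx`: rejected
`xyyyxxyxx`: rejected

1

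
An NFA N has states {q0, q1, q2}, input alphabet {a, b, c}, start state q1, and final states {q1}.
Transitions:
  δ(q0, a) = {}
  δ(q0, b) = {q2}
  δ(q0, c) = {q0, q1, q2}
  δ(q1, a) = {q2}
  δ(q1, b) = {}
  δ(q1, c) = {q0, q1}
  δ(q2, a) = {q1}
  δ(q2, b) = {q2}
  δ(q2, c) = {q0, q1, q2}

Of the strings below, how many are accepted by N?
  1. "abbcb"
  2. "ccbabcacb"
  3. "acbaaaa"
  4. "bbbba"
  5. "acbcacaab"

"abbcb": rejected
"ccbabcacb": rejected
"acbaaaa": rejected
"bbbba": rejected
"acbcacaab": rejected

0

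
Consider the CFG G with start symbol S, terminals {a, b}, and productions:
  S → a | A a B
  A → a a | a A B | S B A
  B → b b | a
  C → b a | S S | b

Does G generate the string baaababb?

no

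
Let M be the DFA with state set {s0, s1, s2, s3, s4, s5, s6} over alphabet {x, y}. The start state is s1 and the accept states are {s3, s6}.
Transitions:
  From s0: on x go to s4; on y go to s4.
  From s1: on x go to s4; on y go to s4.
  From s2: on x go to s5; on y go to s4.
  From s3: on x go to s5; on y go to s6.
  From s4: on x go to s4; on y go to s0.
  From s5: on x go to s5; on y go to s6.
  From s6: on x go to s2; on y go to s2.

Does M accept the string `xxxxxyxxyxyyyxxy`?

s1 --x--> s4
s4 --x--> s4
s4 --x--> s4
s4 --x--> s4
s4 --x--> s4
s4 --y--> s0
s0 --x--> s4
s4 --x--> s4
s4 --y--> s0
s0 --x--> s4
s4 --y--> s0
s0 --y--> s4
s4 --y--> s0
s0 --x--> s4
s4 --x--> s4
s4 --y--> s0
End in state s0, which is not an accepting state.

rejected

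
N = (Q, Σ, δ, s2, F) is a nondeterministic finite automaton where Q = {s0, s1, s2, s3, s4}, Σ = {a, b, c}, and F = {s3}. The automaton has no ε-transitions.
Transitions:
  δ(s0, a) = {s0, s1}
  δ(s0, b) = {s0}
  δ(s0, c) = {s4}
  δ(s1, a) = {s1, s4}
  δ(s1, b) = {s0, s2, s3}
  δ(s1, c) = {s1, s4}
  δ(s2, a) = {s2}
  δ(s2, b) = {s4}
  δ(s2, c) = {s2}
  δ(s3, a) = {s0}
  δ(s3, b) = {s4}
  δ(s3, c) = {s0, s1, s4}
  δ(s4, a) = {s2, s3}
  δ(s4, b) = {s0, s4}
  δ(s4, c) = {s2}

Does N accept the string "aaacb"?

Start: {s2}
read a: {s2}
read a: {s2}
read a: {s2}
read c: {s2}
read b: {s4}
Reachable ∩ accepting = {} — empty.

rejected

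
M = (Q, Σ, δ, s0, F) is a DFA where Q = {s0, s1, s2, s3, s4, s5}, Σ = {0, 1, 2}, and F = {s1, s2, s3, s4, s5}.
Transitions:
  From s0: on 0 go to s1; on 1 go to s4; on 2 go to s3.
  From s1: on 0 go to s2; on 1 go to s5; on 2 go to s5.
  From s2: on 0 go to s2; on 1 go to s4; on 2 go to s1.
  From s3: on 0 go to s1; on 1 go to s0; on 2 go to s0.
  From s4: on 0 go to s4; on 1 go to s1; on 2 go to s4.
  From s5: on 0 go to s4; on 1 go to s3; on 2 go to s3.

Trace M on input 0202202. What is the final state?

s0 --0--> s1
s1 --2--> s5
s5 --0--> s4
s4 --2--> s4
s4 --2--> s4
s4 --0--> s4
s4 --2--> s4

s4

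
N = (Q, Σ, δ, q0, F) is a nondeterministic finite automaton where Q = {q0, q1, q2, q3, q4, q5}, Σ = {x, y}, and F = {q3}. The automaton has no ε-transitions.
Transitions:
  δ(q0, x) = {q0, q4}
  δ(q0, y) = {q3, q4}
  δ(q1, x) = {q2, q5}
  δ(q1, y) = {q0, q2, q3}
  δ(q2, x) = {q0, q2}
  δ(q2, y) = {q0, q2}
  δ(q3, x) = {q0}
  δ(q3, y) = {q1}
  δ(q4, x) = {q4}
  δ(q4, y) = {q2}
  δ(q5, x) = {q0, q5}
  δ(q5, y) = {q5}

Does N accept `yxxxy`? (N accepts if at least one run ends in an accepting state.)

Start: {q0}
read y: {q3, q4}
read x: {q0, q4}
read x: {q0, q4}
read x: {q0, q4}
read y: {q2, q3, q4}
Reachable ∩ accepting = {q3} — nonempty.

accepted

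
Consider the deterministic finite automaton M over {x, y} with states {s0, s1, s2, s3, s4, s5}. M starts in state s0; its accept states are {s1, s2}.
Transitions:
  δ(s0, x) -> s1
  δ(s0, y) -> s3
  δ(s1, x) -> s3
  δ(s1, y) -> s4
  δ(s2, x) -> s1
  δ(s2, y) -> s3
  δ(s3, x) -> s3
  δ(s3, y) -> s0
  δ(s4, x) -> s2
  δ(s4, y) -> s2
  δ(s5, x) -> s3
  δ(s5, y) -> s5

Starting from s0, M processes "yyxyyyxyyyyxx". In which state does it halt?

s3

s0 --y--> s3
s3 --y--> s0
s0 --x--> s1
s1 --y--> s4
s4 --y--> s2
s2 --y--> s3
s3 --x--> s3
s3 --y--> s0
s0 --y--> s3
s3 --y--> s0
s0 --y--> s3
s3 --x--> s3
s3 --x--> s3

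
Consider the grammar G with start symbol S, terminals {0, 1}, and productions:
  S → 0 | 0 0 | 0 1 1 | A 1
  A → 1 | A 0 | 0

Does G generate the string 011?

yes

S ⇒ 011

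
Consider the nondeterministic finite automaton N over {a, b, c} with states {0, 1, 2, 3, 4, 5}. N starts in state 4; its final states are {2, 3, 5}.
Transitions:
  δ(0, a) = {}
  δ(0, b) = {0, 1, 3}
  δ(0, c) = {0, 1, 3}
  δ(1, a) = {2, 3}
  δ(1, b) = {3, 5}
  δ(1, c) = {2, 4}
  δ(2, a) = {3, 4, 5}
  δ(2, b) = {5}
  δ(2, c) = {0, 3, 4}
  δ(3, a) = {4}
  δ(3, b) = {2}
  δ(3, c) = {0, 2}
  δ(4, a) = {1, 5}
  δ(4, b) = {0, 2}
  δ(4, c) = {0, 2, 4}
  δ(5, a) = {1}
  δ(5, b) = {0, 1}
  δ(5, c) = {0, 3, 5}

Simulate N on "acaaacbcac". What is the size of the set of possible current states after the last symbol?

5

Start: {4}
read a: {1, 5}
read c: {0, 2, 3, 4, 5}
read a: {1, 3, 4, 5}
read a: {1, 2, 3, 4, 5}
read a: {1, 2, 3, 4, 5}
read c: {0, 2, 3, 4, 5}
read b: {0, 1, 2, 3, 5}
read c: {0, 1, 2, 3, 4, 5}
read a: {1, 2, 3, 4, 5}
read c: {0, 2, 3, 4, 5}
Final reachable set {0, 2, 3, 4, 5} has 5 states.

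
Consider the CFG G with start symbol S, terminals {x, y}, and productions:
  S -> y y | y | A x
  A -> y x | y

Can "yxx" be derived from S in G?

yes

S ⇒ Ax ⇒ yxx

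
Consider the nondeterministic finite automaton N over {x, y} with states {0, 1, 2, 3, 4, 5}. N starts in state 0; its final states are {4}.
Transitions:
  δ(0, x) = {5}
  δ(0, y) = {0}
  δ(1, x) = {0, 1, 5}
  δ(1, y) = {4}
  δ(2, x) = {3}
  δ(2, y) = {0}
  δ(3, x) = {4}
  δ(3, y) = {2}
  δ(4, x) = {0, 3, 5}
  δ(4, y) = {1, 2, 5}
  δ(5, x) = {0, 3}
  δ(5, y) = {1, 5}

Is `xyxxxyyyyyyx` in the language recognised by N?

rejected

Start: {0}
read x: {5}
read y: {1, 5}
read x: {0, 1, 3, 5}
read x: {0, 1, 3, 4, 5}
read x: {0, 1, 3, 4, 5}
read y: {0, 1, 2, 4, 5}
read y: {0, 1, 2, 4, 5}
read y: {0, 1, 2, 4, 5}
read y: {0, 1, 2, 4, 5}
read y: {0, 1, 2, 4, 5}
read y: {0, 1, 2, 4, 5}
read x: {0, 1, 3, 5}
Reachable ∩ accepting = {} — empty.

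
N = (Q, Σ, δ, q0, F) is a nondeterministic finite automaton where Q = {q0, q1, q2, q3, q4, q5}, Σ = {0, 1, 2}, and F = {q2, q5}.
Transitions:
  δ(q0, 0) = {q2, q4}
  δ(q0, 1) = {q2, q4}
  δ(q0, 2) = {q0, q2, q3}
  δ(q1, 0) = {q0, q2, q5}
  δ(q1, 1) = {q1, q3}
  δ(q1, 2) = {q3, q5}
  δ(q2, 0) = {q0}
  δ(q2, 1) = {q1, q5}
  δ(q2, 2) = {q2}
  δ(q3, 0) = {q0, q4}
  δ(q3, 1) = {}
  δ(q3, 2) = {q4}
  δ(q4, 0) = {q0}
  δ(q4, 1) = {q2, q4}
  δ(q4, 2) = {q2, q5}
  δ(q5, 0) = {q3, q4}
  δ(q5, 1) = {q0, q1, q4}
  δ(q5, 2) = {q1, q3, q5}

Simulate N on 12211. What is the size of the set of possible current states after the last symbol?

Start: {q0}
read 1: {q2, q4}
read 2: {q2, q5}
read 2: {q1, q2, q3, q5}
read 1: {q0, q1, q3, q4, q5}
read 1: {q0, q1, q2, q3, q4}
Final reachable set {q0, q1, q2, q3, q4} has 5 states.

5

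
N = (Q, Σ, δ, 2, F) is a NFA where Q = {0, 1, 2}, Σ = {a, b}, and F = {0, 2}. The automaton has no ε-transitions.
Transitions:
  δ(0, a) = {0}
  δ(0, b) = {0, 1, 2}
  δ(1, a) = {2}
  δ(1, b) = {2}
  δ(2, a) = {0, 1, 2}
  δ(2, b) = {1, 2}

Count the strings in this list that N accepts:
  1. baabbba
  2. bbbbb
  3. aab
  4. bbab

baabbba: accepted
bbbbb: accepted
aab: accepted
bbab: accepted

4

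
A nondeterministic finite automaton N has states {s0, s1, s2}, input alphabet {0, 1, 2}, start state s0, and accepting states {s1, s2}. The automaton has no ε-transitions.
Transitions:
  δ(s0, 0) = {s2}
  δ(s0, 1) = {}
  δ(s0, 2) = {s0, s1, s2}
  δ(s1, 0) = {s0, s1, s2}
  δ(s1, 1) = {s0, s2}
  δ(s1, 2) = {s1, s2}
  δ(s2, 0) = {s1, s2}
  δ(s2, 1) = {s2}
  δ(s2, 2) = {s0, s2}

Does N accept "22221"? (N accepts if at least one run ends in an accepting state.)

Start: {s0}
read 2: {s0, s1, s2}
read 2: {s0, s1, s2}
read 2: {s0, s1, s2}
read 2: {s0, s1, s2}
read 1: {s0, s2}
Reachable ∩ accepting = {s2} — nonempty.

accepted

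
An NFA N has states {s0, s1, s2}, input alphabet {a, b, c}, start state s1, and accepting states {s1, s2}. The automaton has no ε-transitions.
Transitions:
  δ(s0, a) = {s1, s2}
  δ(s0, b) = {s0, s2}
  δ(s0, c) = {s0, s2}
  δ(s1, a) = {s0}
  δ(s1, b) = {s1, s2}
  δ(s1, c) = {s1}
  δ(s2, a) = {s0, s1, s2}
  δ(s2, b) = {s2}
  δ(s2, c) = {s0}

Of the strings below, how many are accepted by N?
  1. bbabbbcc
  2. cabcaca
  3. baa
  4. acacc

bbabbbcc: accepted
cabcaca: accepted
baa: accepted
acacc: accepted

4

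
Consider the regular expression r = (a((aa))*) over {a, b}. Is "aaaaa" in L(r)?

Split as a·aaaa: a matches a and ((aa))* matches aaaa.

yes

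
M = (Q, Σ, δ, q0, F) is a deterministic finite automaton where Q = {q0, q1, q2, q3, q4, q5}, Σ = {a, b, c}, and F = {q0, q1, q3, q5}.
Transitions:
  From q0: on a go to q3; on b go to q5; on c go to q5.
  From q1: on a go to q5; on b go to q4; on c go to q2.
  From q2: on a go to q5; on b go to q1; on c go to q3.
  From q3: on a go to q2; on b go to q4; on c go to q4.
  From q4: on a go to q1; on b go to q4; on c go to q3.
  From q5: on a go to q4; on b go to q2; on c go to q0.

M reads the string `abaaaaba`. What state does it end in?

q0 --a--> q3
q3 --b--> q4
q4 --a--> q1
q1 --a--> q5
q5 --a--> q4
q4 --a--> q1
q1 --b--> q4
q4 --a--> q1

q1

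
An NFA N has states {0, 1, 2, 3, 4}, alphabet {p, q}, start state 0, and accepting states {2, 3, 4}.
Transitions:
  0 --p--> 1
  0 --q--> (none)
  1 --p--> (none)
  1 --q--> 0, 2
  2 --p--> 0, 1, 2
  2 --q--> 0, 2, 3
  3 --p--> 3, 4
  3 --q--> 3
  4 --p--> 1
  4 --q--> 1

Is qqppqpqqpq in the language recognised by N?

rejected

Start: {0}
read q: {}
The reachable set is empty and stays empty for the remaining 9 symbols.
Reachable ∩ accepting = {} — empty.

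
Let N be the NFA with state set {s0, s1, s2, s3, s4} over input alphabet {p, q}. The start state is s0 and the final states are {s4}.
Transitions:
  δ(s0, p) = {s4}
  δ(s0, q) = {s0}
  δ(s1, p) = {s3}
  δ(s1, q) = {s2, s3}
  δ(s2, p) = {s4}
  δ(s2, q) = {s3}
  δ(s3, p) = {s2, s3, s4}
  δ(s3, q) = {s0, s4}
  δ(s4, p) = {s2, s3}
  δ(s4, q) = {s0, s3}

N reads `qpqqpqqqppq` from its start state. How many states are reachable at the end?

Start: {s0}
read q: {s0}
read p: {s4}
read q: {s0, s3}
read q: {s0, s4}
read p: {s2, s3, s4}
read q: {s0, s3, s4}
read q: {s0, s3, s4}
read q: {s0, s3, s4}
read p: {s2, s3, s4}
read p: {s2, s3, s4}
read q: {s0, s3, s4}
Final reachable set {s0, s3, s4} has 3 states.

3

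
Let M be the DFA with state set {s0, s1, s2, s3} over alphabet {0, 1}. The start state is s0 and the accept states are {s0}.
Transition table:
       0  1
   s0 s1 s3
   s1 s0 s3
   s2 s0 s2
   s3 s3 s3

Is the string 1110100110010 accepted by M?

s0 --1--> s3
s3 --1--> s3
s3 --1--> s3
s3 --0--> s3
s3 --1--> s3
s3 --0--> s3
s3 --0--> s3
s3 --1--> s3
s3 --1--> s3
s3 --0--> s3
s3 --0--> s3
s3 --1--> s3
s3 --0--> s3
End in state s3, which is not an accepting state.

rejected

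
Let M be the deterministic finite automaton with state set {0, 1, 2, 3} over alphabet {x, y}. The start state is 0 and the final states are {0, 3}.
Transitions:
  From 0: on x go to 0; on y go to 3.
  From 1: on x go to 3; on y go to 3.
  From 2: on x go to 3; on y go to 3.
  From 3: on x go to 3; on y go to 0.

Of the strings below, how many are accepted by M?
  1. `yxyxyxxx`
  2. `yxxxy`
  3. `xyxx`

`yxyxyxxx`: accepted
`yxxxy`: accepted
`xyxx`: accepted

3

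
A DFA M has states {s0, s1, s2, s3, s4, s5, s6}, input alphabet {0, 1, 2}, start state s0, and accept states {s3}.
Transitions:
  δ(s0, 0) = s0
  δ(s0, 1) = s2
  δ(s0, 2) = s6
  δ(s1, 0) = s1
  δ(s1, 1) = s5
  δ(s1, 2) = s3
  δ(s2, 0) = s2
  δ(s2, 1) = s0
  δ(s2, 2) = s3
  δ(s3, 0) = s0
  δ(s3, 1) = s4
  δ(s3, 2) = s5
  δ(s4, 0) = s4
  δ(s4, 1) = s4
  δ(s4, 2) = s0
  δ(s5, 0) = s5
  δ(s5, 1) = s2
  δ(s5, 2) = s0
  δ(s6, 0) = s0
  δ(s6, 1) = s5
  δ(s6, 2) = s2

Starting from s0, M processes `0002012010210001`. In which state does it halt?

s4

s0 --0--> s0
s0 --0--> s0
s0 --0--> s0
s0 --2--> s6
s6 --0--> s0
s0 --1--> s2
s2 --2--> s3
s3 --0--> s0
s0 --1--> s2
s2 --0--> s2
s2 --2--> s3
s3 --1--> s4
s4 --0--> s4
s4 --0--> s4
s4 --0--> s4
s4 --1--> s4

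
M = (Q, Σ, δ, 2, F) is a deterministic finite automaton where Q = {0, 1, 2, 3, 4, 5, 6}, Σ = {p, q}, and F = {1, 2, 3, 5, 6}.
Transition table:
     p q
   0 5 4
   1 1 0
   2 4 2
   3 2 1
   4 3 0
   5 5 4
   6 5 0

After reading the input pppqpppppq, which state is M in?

2 --p--> 4
4 --p--> 3
3 --p--> 2
2 --q--> 2
2 --p--> 4
4 --p--> 3
3 --p--> 2
2 --p--> 4
4 --p--> 3
3 --q--> 1

1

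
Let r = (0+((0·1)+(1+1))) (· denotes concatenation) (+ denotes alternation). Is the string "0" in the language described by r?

The left alternative 0 matches 0.

yes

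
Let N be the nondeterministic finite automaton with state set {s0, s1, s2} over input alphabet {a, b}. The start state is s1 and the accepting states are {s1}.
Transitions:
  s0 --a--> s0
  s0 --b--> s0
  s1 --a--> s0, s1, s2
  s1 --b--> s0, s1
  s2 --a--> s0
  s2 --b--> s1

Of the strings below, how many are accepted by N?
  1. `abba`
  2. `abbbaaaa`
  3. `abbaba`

`abba`: accepted
`abbbaaaa`: accepted
`abbaba`: accepted

3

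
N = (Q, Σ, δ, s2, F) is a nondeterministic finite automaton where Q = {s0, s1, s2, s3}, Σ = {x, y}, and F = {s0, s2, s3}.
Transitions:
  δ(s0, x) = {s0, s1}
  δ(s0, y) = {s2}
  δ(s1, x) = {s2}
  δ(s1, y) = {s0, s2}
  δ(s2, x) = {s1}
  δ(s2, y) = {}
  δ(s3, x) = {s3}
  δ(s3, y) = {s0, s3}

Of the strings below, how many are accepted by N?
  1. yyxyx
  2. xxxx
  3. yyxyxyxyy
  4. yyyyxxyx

1

yyxyx: rejected
xxxx: accepted
yyxyxyxyy: rejected
yyyyxxyx: rejected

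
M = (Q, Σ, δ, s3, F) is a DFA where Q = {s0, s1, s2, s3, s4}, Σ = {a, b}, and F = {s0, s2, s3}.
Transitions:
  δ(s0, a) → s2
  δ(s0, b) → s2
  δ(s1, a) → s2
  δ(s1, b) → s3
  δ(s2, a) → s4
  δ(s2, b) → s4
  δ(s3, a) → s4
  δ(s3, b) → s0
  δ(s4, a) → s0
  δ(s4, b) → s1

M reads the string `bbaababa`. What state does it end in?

s3 --b--> s0
s0 --b--> s2
s2 --a--> s4
s4 --a--> s0
s0 --b--> s2
s2 --a--> s4
s4 --b--> s1
s1 --a--> s2

s2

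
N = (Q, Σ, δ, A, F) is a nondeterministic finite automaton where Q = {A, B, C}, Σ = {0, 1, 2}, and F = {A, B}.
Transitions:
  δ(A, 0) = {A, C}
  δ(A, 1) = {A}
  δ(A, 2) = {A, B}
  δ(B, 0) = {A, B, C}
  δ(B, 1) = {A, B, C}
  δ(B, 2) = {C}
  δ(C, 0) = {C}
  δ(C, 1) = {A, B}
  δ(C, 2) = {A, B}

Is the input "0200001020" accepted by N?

accepted

Start: {A}
read 0: {A, C}
read 2: {A, B}
read 0: {A, B, C}
read 0: {A, B, C}
read 0: {A, B, C}
read 0: {A, B, C}
read 1: {A, B, C}
read 0: {A, B, C}
read 2: {A, B, C}
read 0: {A, B, C}
Reachable ∩ accepting = {A, B} — nonempty.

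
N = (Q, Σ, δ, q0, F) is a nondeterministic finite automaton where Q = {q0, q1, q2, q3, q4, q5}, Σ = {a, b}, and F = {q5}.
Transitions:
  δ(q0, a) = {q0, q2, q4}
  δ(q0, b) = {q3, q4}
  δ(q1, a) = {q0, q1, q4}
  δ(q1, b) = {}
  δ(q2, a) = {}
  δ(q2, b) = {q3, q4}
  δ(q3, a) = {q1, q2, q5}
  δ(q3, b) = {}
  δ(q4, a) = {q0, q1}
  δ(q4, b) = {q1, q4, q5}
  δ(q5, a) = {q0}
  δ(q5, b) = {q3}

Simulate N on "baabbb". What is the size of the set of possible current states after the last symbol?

4

Start: {q0}
read b: {q3, q4}
read a: {q0, q1, q2, q5}
read a: {q0, q1, q2, q4}
read b: {q1, q3, q4, q5}
read b: {q1, q3, q4, q5}
read b: {q1, q3, q4, q5}
Final reachable set {q1, q3, q4, q5} has 4 states.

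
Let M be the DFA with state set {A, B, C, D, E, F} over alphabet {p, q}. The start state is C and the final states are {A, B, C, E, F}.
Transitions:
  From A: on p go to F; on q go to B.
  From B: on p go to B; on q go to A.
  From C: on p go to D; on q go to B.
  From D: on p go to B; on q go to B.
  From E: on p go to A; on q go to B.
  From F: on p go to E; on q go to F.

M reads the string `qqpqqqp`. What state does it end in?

E

C --q--> B
B --q--> A
A --p--> F
F --q--> F
F --q--> F
F --q--> F
F --p--> E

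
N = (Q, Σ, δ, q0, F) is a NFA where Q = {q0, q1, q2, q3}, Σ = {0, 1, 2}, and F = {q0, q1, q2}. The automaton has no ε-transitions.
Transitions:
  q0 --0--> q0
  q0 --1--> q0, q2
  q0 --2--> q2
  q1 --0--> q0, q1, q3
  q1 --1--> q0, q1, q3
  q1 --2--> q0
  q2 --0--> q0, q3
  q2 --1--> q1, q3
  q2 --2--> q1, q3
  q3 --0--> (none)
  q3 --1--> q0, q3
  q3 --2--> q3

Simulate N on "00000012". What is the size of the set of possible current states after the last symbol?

3

Start: {q0}
read 0: {q0}
read 0: {q0}
read 0: {q0}
read 0: {q0}
read 0: {q0}
read 0: {q0}
read 1: {q0, q2}
read 2: {q1, q2, q3}
Final reachable set {q1, q2, q3} has 3 states.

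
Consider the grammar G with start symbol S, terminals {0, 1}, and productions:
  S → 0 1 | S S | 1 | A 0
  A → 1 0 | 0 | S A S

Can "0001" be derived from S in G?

yes

S ⇒ SS ⇒ A0S ⇒ 00S ⇒ 0001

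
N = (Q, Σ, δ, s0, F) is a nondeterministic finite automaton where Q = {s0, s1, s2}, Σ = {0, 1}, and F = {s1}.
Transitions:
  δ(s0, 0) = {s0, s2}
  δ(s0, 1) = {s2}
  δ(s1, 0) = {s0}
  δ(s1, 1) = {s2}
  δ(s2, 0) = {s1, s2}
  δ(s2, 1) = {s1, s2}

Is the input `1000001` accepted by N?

accepted

Start: {s0}
read 1: {s2}
read 0: {s1, s2}
read 0: {s0, s1, s2}
read 0: {s0, s1, s2}
read 0: {s0, s1, s2}
read 0: {s0, s1, s2}
read 1: {s1, s2}
Reachable ∩ accepting = {s1} — nonempty.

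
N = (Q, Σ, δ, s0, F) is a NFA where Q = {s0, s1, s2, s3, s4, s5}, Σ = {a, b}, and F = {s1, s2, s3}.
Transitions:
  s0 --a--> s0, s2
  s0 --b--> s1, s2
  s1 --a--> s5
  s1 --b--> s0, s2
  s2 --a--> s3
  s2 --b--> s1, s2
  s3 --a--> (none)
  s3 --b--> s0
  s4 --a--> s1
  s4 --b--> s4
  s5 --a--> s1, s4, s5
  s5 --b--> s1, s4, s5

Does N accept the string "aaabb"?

accepted

Start: {s0}
read a: {s0, s2}
read a: {s0, s2, s3}
read a: {s0, s2, s3}
read b: {s0, s1, s2}
read b: {s0, s1, s2}
Reachable ∩ accepting = {s1, s2} — nonempty.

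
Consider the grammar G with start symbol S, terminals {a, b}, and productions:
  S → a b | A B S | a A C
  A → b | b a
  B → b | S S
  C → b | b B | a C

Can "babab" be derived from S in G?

S ⇒ ABS ⇒ baBS ⇒ babS ⇒ babab

yes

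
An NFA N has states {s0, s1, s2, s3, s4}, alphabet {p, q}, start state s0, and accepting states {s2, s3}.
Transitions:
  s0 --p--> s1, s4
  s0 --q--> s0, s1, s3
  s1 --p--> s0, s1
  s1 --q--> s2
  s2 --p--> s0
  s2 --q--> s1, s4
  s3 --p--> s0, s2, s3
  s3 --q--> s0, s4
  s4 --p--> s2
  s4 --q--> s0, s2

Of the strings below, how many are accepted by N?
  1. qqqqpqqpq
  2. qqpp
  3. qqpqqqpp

qqqqpqqpq: accepted
qqpp: accepted
qqpqqqpp: accepted

3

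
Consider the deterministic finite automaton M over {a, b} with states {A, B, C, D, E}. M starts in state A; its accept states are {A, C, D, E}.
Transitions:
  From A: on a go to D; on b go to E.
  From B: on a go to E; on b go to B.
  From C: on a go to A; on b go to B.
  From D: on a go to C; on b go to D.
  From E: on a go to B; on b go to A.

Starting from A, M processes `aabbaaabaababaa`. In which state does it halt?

C

A --a--> D
D --a--> C
C --b--> B
B --b--> B
B --a--> E
E --a--> B
B --a--> E
E --b--> A
A --a--> D
D --a--> C
C --b--> B
B --a--> E
E --b--> A
A --a--> D
D --a--> C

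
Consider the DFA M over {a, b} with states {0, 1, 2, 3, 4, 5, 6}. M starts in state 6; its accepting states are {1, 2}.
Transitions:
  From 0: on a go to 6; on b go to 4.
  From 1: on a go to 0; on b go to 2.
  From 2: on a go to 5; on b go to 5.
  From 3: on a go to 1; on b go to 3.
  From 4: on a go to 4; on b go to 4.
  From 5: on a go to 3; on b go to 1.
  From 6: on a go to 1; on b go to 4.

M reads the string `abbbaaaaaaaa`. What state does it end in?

6

6 --a--> 1
1 --b--> 2
2 --b--> 5
5 --b--> 1
1 --a--> 0
0 --a--> 6
6 --a--> 1
1 --a--> 0
0 --a--> 6
6 --a--> 1
1 --a--> 0
0 --a--> 6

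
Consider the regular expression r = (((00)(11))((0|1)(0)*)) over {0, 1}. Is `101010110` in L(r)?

no

No split of 101010110 into u·v has ((00)(11)) matching u and ((0|1)(0)*) matching v.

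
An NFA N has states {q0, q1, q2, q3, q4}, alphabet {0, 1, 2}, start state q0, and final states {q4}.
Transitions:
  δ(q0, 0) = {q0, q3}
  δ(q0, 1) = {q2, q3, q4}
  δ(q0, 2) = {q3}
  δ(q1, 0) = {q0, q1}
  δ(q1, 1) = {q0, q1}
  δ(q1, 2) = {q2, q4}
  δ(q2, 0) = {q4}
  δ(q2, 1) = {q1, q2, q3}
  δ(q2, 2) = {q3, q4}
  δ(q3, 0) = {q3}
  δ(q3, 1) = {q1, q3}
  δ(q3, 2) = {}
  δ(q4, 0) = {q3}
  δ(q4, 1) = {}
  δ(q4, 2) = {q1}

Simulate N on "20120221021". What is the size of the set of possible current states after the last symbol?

Start: {q0}
read 2: {q3}
read 0: {q3}
read 1: {q1, q3}
read 2: {q2, q4}
read 0: {q3, q4}
read 2: {q1}
read 2: {q2, q4}
read 1: {q1, q2, q3}
read 0: {q0, q1, q3, q4}
read 2: {q1, q2, q3, q4}
read 1: {q0, q1, q2, q3}
Final reachable set {q0, q1, q2, q3} has 4 states.

4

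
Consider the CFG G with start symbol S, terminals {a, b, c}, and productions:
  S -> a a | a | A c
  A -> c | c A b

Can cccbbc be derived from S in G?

S ⇒ Ac ⇒ cAbc ⇒ ccAbbc ⇒ cccbbc

yes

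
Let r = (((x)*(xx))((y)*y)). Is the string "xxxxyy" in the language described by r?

Split as xxxx·yy: ((x)*(xx)) matches xxxx and ((y)*y) matches yy.

yes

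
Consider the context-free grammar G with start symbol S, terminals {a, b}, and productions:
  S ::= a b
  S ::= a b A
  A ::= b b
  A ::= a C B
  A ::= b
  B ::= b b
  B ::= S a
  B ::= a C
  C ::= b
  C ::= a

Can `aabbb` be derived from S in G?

no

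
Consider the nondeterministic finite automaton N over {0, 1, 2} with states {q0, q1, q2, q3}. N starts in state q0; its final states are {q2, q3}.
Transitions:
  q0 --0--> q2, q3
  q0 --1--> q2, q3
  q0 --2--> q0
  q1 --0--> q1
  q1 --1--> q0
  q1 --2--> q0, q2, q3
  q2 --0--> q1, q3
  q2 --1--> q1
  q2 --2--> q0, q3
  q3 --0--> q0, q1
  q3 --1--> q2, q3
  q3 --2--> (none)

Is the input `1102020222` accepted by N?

Start: {q0}
read 1: {q2, q3}
read 1: {q1, q2, q3}
read 0: {q0, q1, q3}
read 2: {q0, q2, q3}
read 0: {q0, q1, q2, q3}
read 2: {q0, q2, q3}
read 0: {q0, q1, q2, q3}
read 2: {q0, q2, q3}
read 2: {q0, q3}
read 2: {q0}
Reachable ∩ accepting = {} — empty.

rejected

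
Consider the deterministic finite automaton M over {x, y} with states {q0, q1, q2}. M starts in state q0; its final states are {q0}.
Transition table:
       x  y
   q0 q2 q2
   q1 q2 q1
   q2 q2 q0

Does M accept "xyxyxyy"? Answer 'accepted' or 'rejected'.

rejected

q0 --x--> q2
q2 --y--> q0
q0 --x--> q2
q2 --y--> q0
q0 --x--> q2
q2 --y--> q0
q0 --y--> q2
End in state q2, which is not an accepting state.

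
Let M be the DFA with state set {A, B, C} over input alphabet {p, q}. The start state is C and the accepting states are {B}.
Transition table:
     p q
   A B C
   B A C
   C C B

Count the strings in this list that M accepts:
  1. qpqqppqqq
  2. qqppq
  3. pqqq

2

qpqqppqqq: rejected
qqppq: accepted
pqqq: accepted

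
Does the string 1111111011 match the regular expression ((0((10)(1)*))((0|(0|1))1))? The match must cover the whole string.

no

No split of 1111111011 into u·v has (0((10)(1)*)) matching u and ((0|(0|1))1) matching v.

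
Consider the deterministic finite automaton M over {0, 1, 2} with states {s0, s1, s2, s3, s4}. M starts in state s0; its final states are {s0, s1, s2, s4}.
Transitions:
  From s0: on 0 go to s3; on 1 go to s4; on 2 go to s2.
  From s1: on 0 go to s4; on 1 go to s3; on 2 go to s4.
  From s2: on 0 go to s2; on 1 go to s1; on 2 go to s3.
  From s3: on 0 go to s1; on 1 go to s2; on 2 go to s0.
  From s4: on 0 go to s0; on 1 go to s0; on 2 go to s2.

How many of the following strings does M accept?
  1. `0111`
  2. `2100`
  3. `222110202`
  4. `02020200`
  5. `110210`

`0111`: rejected
`2100`: accepted
`222110202`: accepted
`02020200`: accepted
`110210`: accepted

4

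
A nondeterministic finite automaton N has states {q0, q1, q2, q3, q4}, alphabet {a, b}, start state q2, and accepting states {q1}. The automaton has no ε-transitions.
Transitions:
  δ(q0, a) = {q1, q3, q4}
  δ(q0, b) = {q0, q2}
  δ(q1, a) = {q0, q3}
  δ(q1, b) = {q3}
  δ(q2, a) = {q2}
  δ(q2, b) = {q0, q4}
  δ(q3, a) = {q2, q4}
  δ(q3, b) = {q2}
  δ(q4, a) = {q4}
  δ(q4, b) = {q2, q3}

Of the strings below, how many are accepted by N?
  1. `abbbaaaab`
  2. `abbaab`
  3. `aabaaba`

1

`abbbaaaab`: rejected
`abbaab`: rejected
`aabaaba`: accepted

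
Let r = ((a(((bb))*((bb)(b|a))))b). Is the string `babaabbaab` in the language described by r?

no

No split of babaabbaab into u·v has (a(((bb))*((bb)(b|a)))) matching u and b matching v.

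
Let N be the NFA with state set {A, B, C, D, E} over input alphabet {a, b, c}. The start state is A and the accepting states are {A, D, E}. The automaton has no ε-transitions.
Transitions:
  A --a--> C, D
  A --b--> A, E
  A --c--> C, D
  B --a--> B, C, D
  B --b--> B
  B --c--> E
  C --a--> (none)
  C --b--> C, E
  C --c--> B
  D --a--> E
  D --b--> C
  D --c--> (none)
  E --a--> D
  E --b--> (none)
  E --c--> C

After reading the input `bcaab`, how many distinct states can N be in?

1

Start: {A}
read b: {A, E}
read c: {C, D}
read a: {E}
read a: {D}
read b: {C}
Final reachable set {C} has 1 state.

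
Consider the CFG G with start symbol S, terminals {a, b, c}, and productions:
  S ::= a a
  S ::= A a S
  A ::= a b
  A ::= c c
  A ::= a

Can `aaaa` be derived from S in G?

S ⇒ AaS ⇒ aaS ⇒ aaaa

yes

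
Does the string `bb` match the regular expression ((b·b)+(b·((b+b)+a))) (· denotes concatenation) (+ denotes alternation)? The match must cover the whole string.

The left alternative (b·b) matches bb.

yes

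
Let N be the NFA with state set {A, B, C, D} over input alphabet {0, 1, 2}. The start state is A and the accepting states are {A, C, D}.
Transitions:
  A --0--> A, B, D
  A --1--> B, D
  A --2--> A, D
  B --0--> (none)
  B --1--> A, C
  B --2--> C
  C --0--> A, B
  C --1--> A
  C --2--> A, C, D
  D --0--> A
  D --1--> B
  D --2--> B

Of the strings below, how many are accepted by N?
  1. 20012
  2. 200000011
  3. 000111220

20012: accepted
200000011: accepted
000111220: accepted

3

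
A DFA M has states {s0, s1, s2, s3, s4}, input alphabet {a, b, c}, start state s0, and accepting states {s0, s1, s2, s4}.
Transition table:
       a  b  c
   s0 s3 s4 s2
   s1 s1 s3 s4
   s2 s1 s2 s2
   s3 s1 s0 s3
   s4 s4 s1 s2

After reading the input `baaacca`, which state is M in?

s1

s0 --b--> s4
s4 --a--> s4
s4 --a--> s4
s4 --a--> s4
s4 --c--> s2
s2 --c--> s2
s2 --a--> s1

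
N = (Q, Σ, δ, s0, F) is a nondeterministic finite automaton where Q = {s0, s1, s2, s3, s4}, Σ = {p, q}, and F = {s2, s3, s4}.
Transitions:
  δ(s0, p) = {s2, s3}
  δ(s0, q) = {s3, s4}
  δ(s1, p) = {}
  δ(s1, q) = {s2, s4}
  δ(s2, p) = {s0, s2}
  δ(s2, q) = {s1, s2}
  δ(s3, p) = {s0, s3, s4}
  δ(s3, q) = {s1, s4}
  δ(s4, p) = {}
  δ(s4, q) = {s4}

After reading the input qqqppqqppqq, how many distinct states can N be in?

3

Start: {s0}
read q: {s3, s4}
read q: {s1, s4}
read q: {s2, s4}
read p: {s0, s2}
read p: {s0, s2, s3}
read q: {s1, s2, s3, s4}
read q: {s1, s2, s4}
read p: {s0, s2}
read p: {s0, s2, s3}
read q: {s1, s2, s3, s4}
read q: {s1, s2, s4}
Final reachable set {s1, s2, s4} has 3 states.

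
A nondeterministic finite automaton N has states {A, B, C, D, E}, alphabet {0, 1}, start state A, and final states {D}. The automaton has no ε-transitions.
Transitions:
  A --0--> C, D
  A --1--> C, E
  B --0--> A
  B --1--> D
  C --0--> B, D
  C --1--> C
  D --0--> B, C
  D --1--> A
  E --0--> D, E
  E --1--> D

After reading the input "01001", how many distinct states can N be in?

Start: {A}
read 0: {C, D}
read 1: {A, C}
read 0: {B, C, D}
read 0: {A, B, C, D}
read 1: {A, C, D, E}
Final reachable set {A, C, D, E} has 4 states.

4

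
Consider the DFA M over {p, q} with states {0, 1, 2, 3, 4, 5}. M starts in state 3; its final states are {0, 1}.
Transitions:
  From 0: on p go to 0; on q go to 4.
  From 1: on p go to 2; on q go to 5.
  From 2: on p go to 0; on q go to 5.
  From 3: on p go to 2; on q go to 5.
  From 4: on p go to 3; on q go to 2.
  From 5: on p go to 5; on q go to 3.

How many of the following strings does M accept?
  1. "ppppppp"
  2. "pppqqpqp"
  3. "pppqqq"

1

"ppppppp": accepted
"pppqqpqp": rejected
"pppqqq": rejected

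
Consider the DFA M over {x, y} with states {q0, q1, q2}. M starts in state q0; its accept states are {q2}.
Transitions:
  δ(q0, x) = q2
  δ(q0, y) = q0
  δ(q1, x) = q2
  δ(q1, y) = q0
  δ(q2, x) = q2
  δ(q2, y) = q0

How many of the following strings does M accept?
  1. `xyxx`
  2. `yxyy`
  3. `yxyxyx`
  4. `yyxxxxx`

`xyxx`: accepted
`yxyy`: rejected
`yxyxyx`: accepted
`yyxxxxx`: accepted

3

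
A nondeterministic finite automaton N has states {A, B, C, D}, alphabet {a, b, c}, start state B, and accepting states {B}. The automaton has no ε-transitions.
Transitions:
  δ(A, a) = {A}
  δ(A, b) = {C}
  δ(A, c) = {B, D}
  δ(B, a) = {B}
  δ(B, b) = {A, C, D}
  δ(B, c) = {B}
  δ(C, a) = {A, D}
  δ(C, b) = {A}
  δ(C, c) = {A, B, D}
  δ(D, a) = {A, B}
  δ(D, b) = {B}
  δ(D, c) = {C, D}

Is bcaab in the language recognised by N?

rejected

Start: {B}
read b: {A, C, D}
read c: {A, B, C, D}
read a: {A, B, D}
read a: {A, B}
read b: {A, C, D}
Reachable ∩ accepting = {} — empty.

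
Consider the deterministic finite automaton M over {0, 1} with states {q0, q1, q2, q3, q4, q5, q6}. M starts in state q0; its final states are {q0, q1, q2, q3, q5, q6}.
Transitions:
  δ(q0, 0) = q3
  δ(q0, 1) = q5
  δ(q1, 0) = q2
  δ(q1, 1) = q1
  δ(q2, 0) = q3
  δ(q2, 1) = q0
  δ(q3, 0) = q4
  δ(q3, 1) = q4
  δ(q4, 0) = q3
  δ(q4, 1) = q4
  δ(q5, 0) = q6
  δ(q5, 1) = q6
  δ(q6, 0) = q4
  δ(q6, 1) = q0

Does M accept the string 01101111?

q0 --0--> q3
q3 --1--> q4
q4 --1--> q4
q4 --0--> q3
q3 --1--> q4
q4 --1--> q4
q4 --1--> q4
q4 --1--> q4
End in state q4, which is not an accepting state.

rejected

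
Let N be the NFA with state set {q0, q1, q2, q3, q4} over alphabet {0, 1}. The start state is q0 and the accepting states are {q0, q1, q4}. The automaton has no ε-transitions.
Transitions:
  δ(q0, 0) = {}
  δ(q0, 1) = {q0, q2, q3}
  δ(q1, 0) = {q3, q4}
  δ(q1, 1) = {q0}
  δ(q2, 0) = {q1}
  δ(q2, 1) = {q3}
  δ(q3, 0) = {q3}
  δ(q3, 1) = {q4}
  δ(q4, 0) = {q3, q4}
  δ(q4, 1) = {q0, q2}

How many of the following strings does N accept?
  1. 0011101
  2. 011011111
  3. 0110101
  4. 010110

0011101: rejected
011011111: rejected
0110101: rejected
010110: rejected

0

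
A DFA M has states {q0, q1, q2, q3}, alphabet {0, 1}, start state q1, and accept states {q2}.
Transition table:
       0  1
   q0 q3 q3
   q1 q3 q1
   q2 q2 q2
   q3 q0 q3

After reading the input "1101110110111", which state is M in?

q1 --1--> q1
q1 --1--> q1
q1 --0--> q3
q3 --1--> q3
q3 --1--> q3
q3 --1--> q3
q3 --0--> q0
q0 --1--> q3
q3 --1--> q3
q3 --0--> q0
q0 --1--> q3
q3 --1--> q3
q3 --1--> q3

q3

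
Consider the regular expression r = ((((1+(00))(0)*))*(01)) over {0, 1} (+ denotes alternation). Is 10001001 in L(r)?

Split as 100010·01: (((1+(00))(0)*))* matches 100010 and (01) matches 01.

yes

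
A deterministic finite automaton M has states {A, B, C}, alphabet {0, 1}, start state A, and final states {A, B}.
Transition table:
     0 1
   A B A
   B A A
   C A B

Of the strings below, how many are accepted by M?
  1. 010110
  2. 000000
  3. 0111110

010110: accepted
000000: accepted
0111110: accepted

3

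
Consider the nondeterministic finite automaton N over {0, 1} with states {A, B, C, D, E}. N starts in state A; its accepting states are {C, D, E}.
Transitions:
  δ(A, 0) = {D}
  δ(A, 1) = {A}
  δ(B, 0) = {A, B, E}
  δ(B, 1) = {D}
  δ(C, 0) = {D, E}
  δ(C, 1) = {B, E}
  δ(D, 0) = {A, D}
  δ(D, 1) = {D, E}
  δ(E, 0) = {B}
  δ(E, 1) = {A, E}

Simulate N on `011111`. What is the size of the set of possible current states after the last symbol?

3

Start: {A}
read 0: {D}
read 1: {D, E}
read 1: {A, D, E}
read 1: {A, D, E}
read 1: {A, D, E}
read 1: {A, D, E}
Final reachable set {A, D, E} has 3 states.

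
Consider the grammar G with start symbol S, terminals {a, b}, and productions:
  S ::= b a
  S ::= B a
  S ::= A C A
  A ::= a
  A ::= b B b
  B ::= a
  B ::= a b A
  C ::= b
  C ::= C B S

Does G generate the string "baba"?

no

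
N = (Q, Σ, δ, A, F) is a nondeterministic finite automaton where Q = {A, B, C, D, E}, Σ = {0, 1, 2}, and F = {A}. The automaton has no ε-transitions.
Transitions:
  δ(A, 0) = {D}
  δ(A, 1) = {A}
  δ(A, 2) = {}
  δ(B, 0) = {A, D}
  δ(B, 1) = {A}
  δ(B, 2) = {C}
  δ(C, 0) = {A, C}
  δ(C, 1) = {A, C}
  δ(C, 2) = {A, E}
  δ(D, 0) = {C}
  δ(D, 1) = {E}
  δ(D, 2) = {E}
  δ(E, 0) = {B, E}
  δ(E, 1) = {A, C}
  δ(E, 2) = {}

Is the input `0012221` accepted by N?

rejected

Start: {A}
read 0: {D}
read 0: {C}
read 1: {A, C}
read 2: {A, E}
read 2: {}
The reachable set is empty and stays empty for the remaining 2 symbols.
Reachable ∩ accepting = {} — empty.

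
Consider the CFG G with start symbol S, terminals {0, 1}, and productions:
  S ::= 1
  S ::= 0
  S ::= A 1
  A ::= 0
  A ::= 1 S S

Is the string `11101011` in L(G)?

yes

S ⇒ A1 ⇒ 1SS1 ⇒ 1A1S1 ⇒ 11SS1S1 ⇒ 111S1S1 ⇒ 11101S1 ⇒ 11101A11 ⇒ 11101011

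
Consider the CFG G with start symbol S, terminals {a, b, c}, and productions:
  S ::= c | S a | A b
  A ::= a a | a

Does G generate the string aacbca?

no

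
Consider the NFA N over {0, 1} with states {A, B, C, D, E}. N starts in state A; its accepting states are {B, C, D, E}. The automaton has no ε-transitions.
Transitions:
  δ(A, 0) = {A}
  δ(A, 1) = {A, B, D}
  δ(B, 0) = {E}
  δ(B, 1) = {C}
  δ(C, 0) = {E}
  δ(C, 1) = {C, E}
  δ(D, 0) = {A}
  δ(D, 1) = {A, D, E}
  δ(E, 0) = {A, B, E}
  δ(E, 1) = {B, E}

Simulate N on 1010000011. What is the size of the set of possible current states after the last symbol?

5

Start: {A}
read 1: {A, B, D}
read 0: {A, E}
read 1: {A, B, D, E}
read 0: {A, B, E}
read 0: {A, B, E}
read 0: {A, B, E}
read 0: {A, B, E}
read 0: {A, B, E}
read 1: {A, B, C, D, E}
read 1: {A, B, C, D, E}
Final reachable set {A, B, C, D, E} has 5 states.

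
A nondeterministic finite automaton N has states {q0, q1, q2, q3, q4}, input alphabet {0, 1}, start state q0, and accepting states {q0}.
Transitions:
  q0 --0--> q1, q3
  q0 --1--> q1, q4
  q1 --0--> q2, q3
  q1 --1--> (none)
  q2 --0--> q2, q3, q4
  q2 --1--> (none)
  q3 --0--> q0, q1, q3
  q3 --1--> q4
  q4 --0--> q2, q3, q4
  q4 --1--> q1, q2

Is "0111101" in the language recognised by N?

rejected

Start: {q0}
read 0: {q1, q3}
read 1: {q4}
read 1: {q1, q2}
read 1: {}
The reachable set is empty and stays empty for the remaining 3 symbols.
Reachable ∩ accepting = {} — empty.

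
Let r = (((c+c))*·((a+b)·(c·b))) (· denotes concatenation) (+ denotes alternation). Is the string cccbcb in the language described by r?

Split as ccc·bcb: ((c+c))* matches ccc and ((a+b)·(c·b)) matches bcb.

yes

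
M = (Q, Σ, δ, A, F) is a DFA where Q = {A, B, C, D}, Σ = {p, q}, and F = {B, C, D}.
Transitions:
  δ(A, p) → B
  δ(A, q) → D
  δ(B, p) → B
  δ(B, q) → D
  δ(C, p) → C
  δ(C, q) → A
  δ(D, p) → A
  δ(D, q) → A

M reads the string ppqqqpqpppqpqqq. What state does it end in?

D

A --p--> B
B --p--> B
B --q--> D
D --q--> A
A --q--> D
D --p--> A
A --q--> D
D --p--> A
A --p--> B
B --p--> B
B --q--> D
D --p--> A
A --q--> D
D --q--> A
A --q--> D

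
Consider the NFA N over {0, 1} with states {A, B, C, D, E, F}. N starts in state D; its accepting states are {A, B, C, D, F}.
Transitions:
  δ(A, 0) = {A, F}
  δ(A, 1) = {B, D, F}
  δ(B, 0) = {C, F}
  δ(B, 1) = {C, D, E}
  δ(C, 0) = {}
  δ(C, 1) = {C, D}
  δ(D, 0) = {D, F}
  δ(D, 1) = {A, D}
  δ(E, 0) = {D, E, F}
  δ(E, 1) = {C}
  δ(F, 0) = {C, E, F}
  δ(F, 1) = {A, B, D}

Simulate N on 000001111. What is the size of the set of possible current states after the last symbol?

6

Start: {D}
read 0: {D, F}
read 0: {C, D, E, F}
read 0: {C, D, E, F}
read 0: {C, D, E, F}
read 0: {C, D, E, F}
read 1: {A, B, C, D}
read 1: {A, B, C, D, E, F}
read 1: {A, B, C, D, E, F}
read 1: {A, B, C, D, E, F}
Final reachable set {A, B, C, D, E, F} has 6 states.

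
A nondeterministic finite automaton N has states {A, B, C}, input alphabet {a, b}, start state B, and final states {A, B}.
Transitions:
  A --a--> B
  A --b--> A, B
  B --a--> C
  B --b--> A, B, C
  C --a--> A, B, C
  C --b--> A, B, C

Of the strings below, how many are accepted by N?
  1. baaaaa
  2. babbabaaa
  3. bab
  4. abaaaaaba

4

baaaaa: accepted
babbabaaa: accepted
bab: accepted
abaaaaaba: accepted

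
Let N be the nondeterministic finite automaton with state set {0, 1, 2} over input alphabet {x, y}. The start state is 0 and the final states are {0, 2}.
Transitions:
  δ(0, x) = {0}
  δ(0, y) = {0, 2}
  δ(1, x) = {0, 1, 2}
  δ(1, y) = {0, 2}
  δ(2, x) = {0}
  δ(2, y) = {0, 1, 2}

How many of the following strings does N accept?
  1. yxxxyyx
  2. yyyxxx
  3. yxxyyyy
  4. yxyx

yxxxyyx: accepted
yyyxxx: accepted
yxxyyyy: accepted
yxyx: accepted

4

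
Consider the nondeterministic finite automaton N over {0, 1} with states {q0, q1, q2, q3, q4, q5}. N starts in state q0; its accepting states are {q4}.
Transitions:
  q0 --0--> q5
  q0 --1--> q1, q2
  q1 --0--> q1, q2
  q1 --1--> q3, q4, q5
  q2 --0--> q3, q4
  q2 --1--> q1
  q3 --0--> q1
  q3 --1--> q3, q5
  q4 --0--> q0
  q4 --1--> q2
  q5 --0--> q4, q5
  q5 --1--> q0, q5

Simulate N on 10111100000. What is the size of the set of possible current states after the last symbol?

Start: {q0}
read 1: {q1, q2}
read 0: {q1, q2, q3, q4}
read 1: {q1, q2, q3, q4, q5}
read 1: {q0, q1, q2, q3, q4, q5}
read 1: {q0, q1, q2, q3, q4, q5}
read 1: {q0, q1, q2, q3, q4, q5}
read 0: {q0, q1, q2, q3, q4, q5}
read 0: {q0, q1, q2, q3, q4, q5}
read 0: {q0, q1, q2, q3, q4, q5}
read 0: {q0, q1, q2, q3, q4, q5}
read 0: {q0, q1, q2, q3, q4, q5}
Final reachable set {q0, q1, q2, q3, q4, q5} has 6 states.

6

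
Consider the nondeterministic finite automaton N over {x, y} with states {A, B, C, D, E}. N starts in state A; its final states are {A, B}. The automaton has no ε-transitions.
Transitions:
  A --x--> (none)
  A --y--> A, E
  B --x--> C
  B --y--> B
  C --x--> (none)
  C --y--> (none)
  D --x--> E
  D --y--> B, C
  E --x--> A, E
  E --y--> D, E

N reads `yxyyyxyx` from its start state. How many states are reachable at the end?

Start: {A}
read y: {A, E}
read x: {A, E}
read y: {A, D, E}
read y: {A, B, C, D, E}
read y: {A, B, C, D, E}
read x: {A, C, E}
read y: {A, D, E}
read x: {A, E}
Final reachable set {A, E} has 2 states.

2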